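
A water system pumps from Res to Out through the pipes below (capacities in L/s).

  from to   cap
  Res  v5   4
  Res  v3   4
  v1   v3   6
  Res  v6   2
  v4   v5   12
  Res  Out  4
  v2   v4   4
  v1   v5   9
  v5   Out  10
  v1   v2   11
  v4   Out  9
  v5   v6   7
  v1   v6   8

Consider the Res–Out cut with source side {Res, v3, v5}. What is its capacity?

23

Edges leaving {Res, v3, v5}: Res→v6 (2), Res→Out (4), v5→v6 (7), v5→Out (10).
Cut capacity = 2 + 4 + 7 + 10 = 23.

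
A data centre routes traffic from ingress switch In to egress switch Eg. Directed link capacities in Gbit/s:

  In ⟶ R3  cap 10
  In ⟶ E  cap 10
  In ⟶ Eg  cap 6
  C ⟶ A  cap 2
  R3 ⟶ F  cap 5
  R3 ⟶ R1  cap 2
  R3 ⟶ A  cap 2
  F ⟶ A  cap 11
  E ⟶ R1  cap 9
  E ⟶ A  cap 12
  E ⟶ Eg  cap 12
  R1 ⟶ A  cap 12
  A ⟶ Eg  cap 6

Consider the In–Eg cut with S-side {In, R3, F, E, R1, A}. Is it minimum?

No — its capacity is 24, but the minimum cut has capacity 22.

Given cut capacity: 6 + 12 + 6 = 24.
Augment In→Eg: bottleneck 6, flow now 6.
Augment In→E→Eg: bottleneck 10, flow now 16.
Augment In→R3→A→Eg: bottleneck 2, flow now 18.
Augment In→R3→F→A→Eg: bottleneck 4, flow now 22.
No augmenting path remains; maximum flow = 22.
In the residual graph, reachable from In: {In, R3, F, R1, A}.
Min-cut edges: In→E (10), In→Eg (6), A→Eg (6); capacity 10 + 6 + 6 = 22.
Cut capacity 24 exceeds the max flow 22, so it is not minimum.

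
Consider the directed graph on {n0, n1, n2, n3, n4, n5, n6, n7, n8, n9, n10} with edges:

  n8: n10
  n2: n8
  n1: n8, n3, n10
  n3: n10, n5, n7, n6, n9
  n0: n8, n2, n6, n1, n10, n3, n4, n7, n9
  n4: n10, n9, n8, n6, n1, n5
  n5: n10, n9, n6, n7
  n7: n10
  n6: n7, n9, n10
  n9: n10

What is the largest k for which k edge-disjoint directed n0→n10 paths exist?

Assign every edge capacity 1; by Menger, the answer equals the max flow.
Path n0→n10 (+1); total 1.
Path n0→n1→n10 (+1); total 2.
Path n0→n3→n10 (+1); total 3.
Path n0→n4→n10 (+1); total 4.
Path n0→n6→n10 (+1); total 5.
Path n0→n7→n10 (+1); total 6.
Path n0→n8→n10 (+1); total 7.
Path n0→n9→n10 (+1); total 8.
No residual n0→n10 path; max flow = 8.
Certifying cut of size 8: {n0→n1, n0→n10, n0→n3, n0→n4, n0→n6, n0→n7, n0→n9, n8→n10}.

8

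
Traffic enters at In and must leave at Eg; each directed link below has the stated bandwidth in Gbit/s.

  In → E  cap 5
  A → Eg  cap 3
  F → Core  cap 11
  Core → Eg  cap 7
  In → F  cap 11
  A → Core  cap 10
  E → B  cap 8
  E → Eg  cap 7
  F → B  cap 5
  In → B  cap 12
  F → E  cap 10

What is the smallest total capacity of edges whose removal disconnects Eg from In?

Augment In→E→Eg: bottleneck 5, flow now 5.
Augment In→F→E→Eg: bottleneck 2, flow now 7.
Augment In→F→Core→Eg: bottleneck 7, flow now 14.
No augmenting path remains; maximum flow = 14.
By max-flow min-cut, the minimum cut capacity equals the max flow.
In the residual graph, reachable from In: {In, F, E, Core, B}.
Min-cut edges: E→Eg (7), Core→Eg (7); capacity 7 + 7 = 14.

14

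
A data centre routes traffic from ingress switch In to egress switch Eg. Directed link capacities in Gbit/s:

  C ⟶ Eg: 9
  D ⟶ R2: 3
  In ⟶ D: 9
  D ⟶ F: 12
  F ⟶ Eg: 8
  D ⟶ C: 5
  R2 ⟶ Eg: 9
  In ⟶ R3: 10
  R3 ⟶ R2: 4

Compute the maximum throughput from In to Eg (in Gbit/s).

Augment In→D→F→Eg: bottleneck 8, flow now 8.
Augment In→D→R2→Eg: bottleneck 1, flow now 9.
Augment In→R3→R2→Eg: bottleneck 4, flow now 13.
No augmenting path remains; maximum flow = 13.
In the residual graph, reachable from In: {In, R3}.
Min-cut edges: In→D (9), R3→R2 (4); capacity 9 + 4 = 13.
This cut is saturated, so no flow can exceed 13.

13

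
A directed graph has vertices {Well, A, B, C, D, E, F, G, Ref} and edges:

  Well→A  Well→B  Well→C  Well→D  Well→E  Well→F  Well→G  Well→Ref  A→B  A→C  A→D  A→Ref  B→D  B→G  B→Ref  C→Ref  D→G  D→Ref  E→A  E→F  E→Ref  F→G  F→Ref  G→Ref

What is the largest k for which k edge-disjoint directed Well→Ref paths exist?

Assign every edge capacity 1; by Menger, the answer equals the max flow.
Path Well→Ref (+1); total 1.
Path Well→A→Ref (+1); total 2.
Path Well→B→Ref (+1); total 3.
Path Well→C→Ref (+1); total 4.
Path Well→D→Ref (+1); total 5.
Path Well→E→Ref (+1); total 6.
Path Well→F→Ref (+1); total 7.
Path Well→G→Ref (+1); total 8.
No residual Well→Ref path; max flow = 8.
Certifying cut of size 8: {Well→A, Well→B, Well→C, Well→D, Well→E, Well→F, Well→G, Well→Ref}.

8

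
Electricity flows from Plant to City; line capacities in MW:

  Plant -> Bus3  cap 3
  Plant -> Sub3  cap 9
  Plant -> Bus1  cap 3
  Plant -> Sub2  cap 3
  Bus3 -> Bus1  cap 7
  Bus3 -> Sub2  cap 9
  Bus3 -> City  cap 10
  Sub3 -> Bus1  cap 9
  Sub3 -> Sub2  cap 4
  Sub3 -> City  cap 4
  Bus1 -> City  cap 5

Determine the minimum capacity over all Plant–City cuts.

12

Augment Plant→Bus3→City: bottleneck 3, flow now 3.
Augment Plant→Sub3→City: bottleneck 4, flow now 7.
Augment Plant→Bus1→City: bottleneck 3, flow now 10.
Augment Plant→Sub3→Bus1→City: bottleneck 2, flow now 12.
No augmenting path remains; maximum flow = 12.
By max-flow min-cut, the minimum cut capacity equals the max flow.
In the residual graph, reachable from Plant: {Plant, Sub3, Bus1, Sub2}.
Min-cut edges: Plant→Bus3 (3), Sub3→City (4), Bus1→City (5); capacity 3 + 4 + 5 = 12.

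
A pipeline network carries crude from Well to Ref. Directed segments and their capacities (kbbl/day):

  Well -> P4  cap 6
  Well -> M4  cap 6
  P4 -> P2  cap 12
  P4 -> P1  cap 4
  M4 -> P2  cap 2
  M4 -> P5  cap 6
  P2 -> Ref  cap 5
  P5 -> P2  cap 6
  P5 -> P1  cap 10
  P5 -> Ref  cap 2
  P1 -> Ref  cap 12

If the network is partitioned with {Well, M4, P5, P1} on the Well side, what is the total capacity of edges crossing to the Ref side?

Edges leaving {Well, M4, P5, P1}: Well→P4 (6), M4→P2 (2), P5→P2 (6), P5→Ref (2), P1→Ref (12).
Cut capacity = 6 + 2 + 6 + 2 + 12 = 28.

28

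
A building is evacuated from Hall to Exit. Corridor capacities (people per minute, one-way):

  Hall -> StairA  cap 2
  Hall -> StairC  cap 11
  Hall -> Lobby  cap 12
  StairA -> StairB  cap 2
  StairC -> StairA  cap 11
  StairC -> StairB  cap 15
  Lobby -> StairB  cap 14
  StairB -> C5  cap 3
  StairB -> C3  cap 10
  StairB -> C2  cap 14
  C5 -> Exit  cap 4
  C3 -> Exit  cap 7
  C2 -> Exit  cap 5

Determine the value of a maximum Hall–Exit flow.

15

Augment Hall→StairA→StairB→C5→Exit: bottleneck 2, flow now 2.
Augment Hall→StairC→StairB→C5→Exit: bottleneck 1, flow now 3.
Augment Hall→StairC→StairB→C3→Exit: bottleneck 7, flow now 10.
Augment Hall→StairC→StairB→C2→Exit: bottleneck 3, flow now 13.
Augment Hall→Lobby→StairB→C2→Exit: bottleneck 2, flow now 15.
No augmenting path remains; maximum flow = 15.
In the residual graph, reachable from Hall: {Hall, StairA, StairC, Lobby, StairB, C3, C2}.
Min-cut edges: StairB→C5 (3), C3→Exit (7), C2→Exit (5); capacity 3 + 7 + 5 = 15.
This cut is saturated, so no flow can exceed 15.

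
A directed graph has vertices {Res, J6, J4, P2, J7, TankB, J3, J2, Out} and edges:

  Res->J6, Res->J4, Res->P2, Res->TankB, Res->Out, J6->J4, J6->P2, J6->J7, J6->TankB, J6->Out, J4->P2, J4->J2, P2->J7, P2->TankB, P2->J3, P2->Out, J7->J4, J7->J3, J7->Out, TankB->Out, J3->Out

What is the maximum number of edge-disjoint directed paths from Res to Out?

5

Assign every edge capacity 1; by Menger, the answer equals the max flow.
Path Res→Out (+1); total 1.
Path Res→J6→Out (+1); total 2.
Path Res→P2→Out (+1); total 3.
Path Res→TankB→Out (+1); total 4.
Path Res→J4→P2→J7→Out (+1); total 5.
No residual Res→Out path; max flow = 5.
Certifying cut of size 5: {Res→J4, Res→J6, Res→Out, Res→P2, Res→TankB}.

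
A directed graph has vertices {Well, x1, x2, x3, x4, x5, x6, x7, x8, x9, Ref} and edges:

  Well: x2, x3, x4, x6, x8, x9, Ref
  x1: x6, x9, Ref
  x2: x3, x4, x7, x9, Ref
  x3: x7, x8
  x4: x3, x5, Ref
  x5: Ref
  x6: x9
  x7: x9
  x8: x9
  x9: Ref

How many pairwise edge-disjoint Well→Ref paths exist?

Assign every edge capacity 1; by Menger, the answer equals the max flow.
Path Well→Ref (+1); total 1.
Path Well→x2→Ref (+1); total 2.
Path Well→x4→Ref (+1); total 3.
Path Well→x9→Ref (+1); total 4.
No residual Well→Ref path; max flow = 4.
Certifying cut of size 4: {Well→Ref, Well→x2, Well→x4, x9→Ref}.

4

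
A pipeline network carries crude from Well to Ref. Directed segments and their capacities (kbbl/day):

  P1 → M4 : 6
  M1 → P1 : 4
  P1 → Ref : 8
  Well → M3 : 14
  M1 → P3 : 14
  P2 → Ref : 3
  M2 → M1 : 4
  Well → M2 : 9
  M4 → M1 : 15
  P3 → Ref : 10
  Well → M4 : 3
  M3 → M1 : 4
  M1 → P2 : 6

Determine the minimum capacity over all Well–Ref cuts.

11

Augment Well→M2→M1→P2→Ref: bottleneck 3, flow now 3.
Augment Well→M2→M1→P1→Ref: bottleneck 1, flow now 4.
Augment Well→M3→M1→P1→Ref: bottleneck 3, flow now 7.
Augment Well→M3→M1→P3→Ref: bottleneck 1, flow now 8.
Augment Well→M4→M1→P3→Ref: bottleneck 3, flow now 11.
No augmenting path remains; maximum flow = 11.
By max-flow min-cut, the minimum cut capacity equals the max flow.
In the residual graph, reachable from Well: {Well, M2, M3}.
Min-cut edges: Well→M4 (3), M2→M1 (4), M3→M1 (4); capacity 3 + 4 + 4 = 11.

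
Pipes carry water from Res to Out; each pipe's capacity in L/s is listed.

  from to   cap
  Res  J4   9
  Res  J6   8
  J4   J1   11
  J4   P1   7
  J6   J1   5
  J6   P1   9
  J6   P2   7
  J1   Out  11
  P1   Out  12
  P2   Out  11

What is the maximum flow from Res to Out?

17

Augment Res→J4→J1→Out: bottleneck 9, flow now 9.
Augment Res→J6→J1→Out: bottleneck 2, flow now 11.
Augment Res→J6→P1→Out: bottleneck 6, flow now 17.
No augmenting path remains; maximum flow = 17.
In the residual graph, reachable from Res: {Res}.
Min-cut edges: Res→J4 (9), Res→J6 (8); capacity 9 + 8 = 17.
This cut is saturated, so no flow can exceed 17.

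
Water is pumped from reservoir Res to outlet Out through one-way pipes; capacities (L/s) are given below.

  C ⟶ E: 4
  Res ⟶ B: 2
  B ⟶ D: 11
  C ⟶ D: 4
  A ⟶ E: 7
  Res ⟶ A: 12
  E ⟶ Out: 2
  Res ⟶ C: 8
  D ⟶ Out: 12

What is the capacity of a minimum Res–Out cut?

8

Augment Res→A→E→Out: bottleneck 2, flow now 2.
Augment Res→B→D→Out: bottleneck 2, flow now 4.
Augment Res→C→D→Out: bottleneck 4, flow now 8.
No augmenting path remains; maximum flow = 8.
By max-flow min-cut, the minimum cut capacity equals the max flow.
In the residual graph, reachable from Res: {Res, A, C, E}.
Min-cut edges: Res→B (2), C→D (4), E→Out (2); capacity 2 + 4 + 2 = 8.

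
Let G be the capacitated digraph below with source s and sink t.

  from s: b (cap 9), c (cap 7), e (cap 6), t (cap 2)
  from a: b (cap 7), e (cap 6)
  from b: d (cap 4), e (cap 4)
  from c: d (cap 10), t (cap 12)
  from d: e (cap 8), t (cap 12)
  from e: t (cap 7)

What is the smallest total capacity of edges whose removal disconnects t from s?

Augment s→t: bottleneck 2, flow now 2.
Augment s→c→t: bottleneck 7, flow now 9.
Augment s→e→t: bottleneck 6, flow now 15.
Augment s→b→d→t: bottleneck 4, flow now 19.
Augment s→b→e→t: bottleneck 1, flow now 20.
No augmenting path remains; maximum flow = 20.
By max-flow min-cut, the minimum cut capacity equals the max flow.
In the residual graph, reachable from s: {s, b, e}.
Min-cut edges: s→c (7), s→t (2), b→d (4), e→t (7); capacity 7 + 2 + 4 + 7 = 20.

20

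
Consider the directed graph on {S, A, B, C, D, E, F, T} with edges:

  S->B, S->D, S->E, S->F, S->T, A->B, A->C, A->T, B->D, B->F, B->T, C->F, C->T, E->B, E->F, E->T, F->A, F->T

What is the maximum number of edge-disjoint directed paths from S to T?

Assign every edge capacity 1; by Menger, the answer equals the max flow.
Path S→T (+1); total 1.
Path S→B→T (+1); total 2.
Path S→E→T (+1); total 3.
Path S→F→T (+1); total 4.
No residual S→T path; max flow = 4.
Certifying cut of size 4: {S→B, S→E, S→F, S→T}.

4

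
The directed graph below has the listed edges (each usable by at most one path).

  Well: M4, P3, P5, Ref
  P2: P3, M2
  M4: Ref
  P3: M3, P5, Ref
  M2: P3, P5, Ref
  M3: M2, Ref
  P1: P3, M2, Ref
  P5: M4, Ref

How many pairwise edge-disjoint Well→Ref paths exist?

Assign every edge capacity 1; by Menger, the answer equals the max flow.
Path Well→Ref (+1); total 1.
Path Well→M4→Ref (+1); total 2.
Path Well→P3→Ref (+1); total 3.
Path Well→P5→Ref (+1); total 4.
No residual Well→Ref path; max flow = 4.
Certifying cut of size 4: {Well→M4, Well→P3, Well→P5, Well→Ref}.

4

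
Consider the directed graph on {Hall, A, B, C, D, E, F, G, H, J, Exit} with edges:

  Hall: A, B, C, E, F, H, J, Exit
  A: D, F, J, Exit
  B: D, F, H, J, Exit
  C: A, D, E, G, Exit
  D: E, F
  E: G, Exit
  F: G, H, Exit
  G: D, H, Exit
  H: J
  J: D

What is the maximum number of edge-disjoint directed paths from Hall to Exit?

7

Assign every edge capacity 1; by Menger, the answer equals the max flow.
Path Hall→Exit (+1); total 1.
Path Hall→A→Exit (+1); total 2.
Path Hall→B→Exit (+1); total 3.
Path Hall→C→Exit (+1); total 4.
Path Hall→E→Exit (+1); total 5.
Path Hall→F→Exit (+1); total 6.
Path Hall→J→D→E→G→Exit (+1); total 7.
No residual Hall→Exit path; max flow = 7.
Certifying cut of size 7: {Hall→A, Hall→B, Hall→C, Hall→E, Hall→Exit, Hall→F, J→D}.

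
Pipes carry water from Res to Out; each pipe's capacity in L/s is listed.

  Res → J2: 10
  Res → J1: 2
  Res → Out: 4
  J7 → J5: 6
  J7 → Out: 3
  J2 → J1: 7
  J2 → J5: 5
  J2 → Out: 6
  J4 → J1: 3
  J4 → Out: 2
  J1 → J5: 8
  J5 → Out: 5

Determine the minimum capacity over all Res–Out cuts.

15

Augment Res→Out: bottleneck 4, flow now 4.
Augment Res→J2→Out: bottleneck 6, flow now 10.
Augment Res→J2→J5→Out: bottleneck 4, flow now 14.
Augment Res→J1→J5→Out: bottleneck 1, flow now 15.
No augmenting path remains; maximum flow = 15.
By max-flow min-cut, the minimum cut capacity equals the max flow.
In the residual graph, reachable from Res: {Res, J2, J1, J5}.
Min-cut edges: Res→Out (4), J2→Out (6), J5→Out (5); capacity 4 + 6 + 5 = 15.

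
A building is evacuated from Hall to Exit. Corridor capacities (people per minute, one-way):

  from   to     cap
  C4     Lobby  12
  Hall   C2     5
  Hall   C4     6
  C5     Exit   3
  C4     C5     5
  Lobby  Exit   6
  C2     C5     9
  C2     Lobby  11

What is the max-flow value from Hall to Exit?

Augment Hall→C2→C5→Exit: bottleneck 3, flow now 3.
Augment Hall→C2→Lobby→Exit: bottleneck 2, flow now 5.
Augment Hall→C4→Lobby→Exit: bottleneck 4, flow now 9.
No augmenting path remains; maximum flow = 9.
In the residual graph, reachable from Hall: {Hall, C2, C4, C5, Lobby}.
Min-cut edges: C5→Exit (3), Lobby→Exit (6); capacity 3 + 6 = 9.
This cut is saturated, so no flow can exceed 9.

9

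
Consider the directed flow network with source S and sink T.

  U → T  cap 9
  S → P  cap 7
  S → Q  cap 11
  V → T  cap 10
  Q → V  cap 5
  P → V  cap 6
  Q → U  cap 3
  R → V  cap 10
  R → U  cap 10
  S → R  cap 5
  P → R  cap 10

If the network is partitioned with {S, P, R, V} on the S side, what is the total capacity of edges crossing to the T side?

Edges leaving {S, P, R, V}: S→Q (11), R→U (10), V→T (10).
Cut capacity = 11 + 10 + 10 = 31.

31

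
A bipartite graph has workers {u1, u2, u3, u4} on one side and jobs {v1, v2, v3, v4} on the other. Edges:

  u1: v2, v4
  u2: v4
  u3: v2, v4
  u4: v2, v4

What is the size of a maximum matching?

2

Unit-capacity flow: source→left, listed edges, right→sink; max matching = max flow.
Augmenting path u1→v2 (+1); matched 1.
Augmenting path u2→v4 (+1); matched 2.
No augmenting path remains; maximum matching = 2.
König certificate: {v2, v4} is a vertex cover of size 2 (every listed pair touches it), so no matching can be larger.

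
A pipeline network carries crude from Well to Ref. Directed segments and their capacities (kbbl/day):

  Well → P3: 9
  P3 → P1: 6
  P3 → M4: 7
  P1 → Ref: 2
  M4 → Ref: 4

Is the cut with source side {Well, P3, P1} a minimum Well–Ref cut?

Given cut capacity: 7 + 2 = 9.
Augment Well→P3→P1→Ref: bottleneck 2, flow now 2.
Augment Well→P3→M4→Ref: bottleneck 4, flow now 6.
No augmenting path remains; maximum flow = 6.
In the residual graph, reachable from Well: {Well, P3, P1, M4}.
Min-cut edges: P1→Ref (2), M4→Ref (4); capacity 2 + 4 = 6.
Cut capacity 9 exceeds the max flow 6, so it is not minimum.

No — its capacity is 9, but the minimum cut has capacity 6.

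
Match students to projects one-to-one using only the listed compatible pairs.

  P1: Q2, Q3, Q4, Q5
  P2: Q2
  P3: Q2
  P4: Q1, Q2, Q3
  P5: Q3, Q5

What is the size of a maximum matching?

Unit-capacity flow: source→left, listed edges, right→sink; max matching = max flow.
Augmenting path P1→Q2 (+1); matched 1.
Augmenting path P4→Q1 (+1); matched 2.
Augmenting path P5→Q3 (+1); matched 3.
Augmenting path P2→Q2→P1→Q4 (+1); matched 4.
No augmenting path remains; maximum matching = 4.
König certificate: {P1, P4, P5, Q2} is a vertex cover of size 4 (every listed pair touches it), so no matching can be larger.

4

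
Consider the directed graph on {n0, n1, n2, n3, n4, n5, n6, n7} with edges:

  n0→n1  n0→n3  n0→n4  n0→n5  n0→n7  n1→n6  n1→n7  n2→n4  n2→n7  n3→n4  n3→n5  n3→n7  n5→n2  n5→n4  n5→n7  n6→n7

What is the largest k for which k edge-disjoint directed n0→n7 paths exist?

Assign every edge capacity 1; by Menger, the answer equals the max flow.
Path n0→n7 (+1); total 1.
Path n0→n1→n7 (+1); total 2.
Path n0→n3→n7 (+1); total 3.
Path n0→n5→n7 (+1); total 4.
No residual n0→n7 path; max flow = 4.
Certifying cut of size 4: {n0→n1, n0→n3, n0→n5, n0→n7}.

4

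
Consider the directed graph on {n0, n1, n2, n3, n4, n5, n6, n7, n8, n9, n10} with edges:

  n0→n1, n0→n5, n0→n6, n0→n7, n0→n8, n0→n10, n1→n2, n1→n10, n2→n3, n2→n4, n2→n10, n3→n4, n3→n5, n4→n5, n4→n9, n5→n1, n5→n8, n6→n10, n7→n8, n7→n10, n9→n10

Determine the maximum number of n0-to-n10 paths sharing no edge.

Assign every edge capacity 1; by Menger, the answer equals the max flow.
Path n0→n10 (+1); total 1.
Path n0→n1→n10 (+1); total 2.
Path n0→n6→n10 (+1); total 3.
Path n0→n7→n10 (+1); total 4.
Path n0→n5→n1→n2→n10 (+1); total 5.
No residual n0→n10 path; max flow = 5.
Certifying cut of size 5: {n0→n1, n0→n10, n0→n5, n0→n6, n0→n7}.

5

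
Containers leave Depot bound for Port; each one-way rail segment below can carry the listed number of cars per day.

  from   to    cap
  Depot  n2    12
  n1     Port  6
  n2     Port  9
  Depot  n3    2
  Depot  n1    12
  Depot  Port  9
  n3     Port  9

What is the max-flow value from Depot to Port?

26

Augment Depot→Port: bottleneck 9, flow now 9.
Augment Depot→n1→Port: bottleneck 6, flow now 15.
Augment Depot→n2→Port: bottleneck 9, flow now 24.
Augment Depot→n3→Port: bottleneck 2, flow now 26.
No augmenting path remains; maximum flow = 26.
In the residual graph, reachable from Depot: {Depot, n1, n2}.
Min-cut edges: Depot→n3 (2), Depot→Port (9), n1→Port (6), n2→Port (9); capacity 2 + 9 + 6 + 9 = 26.
This cut is saturated, so no flow can exceed 26.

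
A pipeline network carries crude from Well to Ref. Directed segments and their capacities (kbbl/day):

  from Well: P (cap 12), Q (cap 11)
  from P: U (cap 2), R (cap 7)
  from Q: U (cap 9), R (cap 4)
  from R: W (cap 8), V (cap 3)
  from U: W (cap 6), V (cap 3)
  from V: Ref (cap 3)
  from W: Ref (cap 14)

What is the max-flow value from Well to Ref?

17

Augment Well→P→R→V→Ref: bottleneck 3, flow now 3.
Augment Well→P→R→W→Ref: bottleneck 4, flow now 7.
Augment Well→P→U→W→Ref: bottleneck 2, flow now 9.
Augment Well→Q→R→W→Ref: bottleneck 4, flow now 13.
Augment Well→Q→U→W→Ref: bottleneck 4, flow now 17.
No augmenting path remains; maximum flow = 17.
In the residual graph, reachable from Well: {Well, P, Q, R, U, V}.
Min-cut edges: R→W (8), U→W (6), V→Ref (3); capacity 8 + 6 + 3 = 17.
This cut is saturated, so no flow can exceed 17.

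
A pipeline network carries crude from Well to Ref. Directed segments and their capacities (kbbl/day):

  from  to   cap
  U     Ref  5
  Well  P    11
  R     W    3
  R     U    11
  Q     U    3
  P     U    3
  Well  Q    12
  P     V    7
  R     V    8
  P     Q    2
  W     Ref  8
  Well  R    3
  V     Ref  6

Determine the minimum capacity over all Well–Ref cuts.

14

Augment Well→P→U→Ref: bottleneck 3, flow now 3.
Augment Well→P→V→Ref: bottleneck 6, flow now 9.
Augment Well→Q→U→Ref: bottleneck 2, flow now 11.
Augment Well→R→W→Ref: bottleneck 3, flow now 14.
No augmenting path remains; maximum flow = 14.
By max-flow min-cut, the minimum cut capacity equals the max flow.
In the residual graph, reachable from Well: {Well, P, Q, U, V}.
Min-cut edges: Well→R (3), U→Ref (5), V→Ref (6); capacity 3 + 5 + 6 = 14.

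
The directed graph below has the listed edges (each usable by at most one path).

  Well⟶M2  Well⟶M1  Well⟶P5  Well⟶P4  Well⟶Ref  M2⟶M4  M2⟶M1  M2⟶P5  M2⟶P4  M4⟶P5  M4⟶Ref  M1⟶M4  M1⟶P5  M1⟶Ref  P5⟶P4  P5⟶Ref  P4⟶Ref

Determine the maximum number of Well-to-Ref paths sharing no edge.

5

Assign every edge capacity 1; by Menger, the answer equals the max flow.
Path Well→Ref (+1); total 1.
Path Well→M1→Ref (+1); total 2.
Path Well→P5→Ref (+1); total 3.
Path Well→P4→Ref (+1); total 4.
Path Well→M2→M4→Ref (+1); total 5.
No residual Well→Ref path; max flow = 5.
Certifying cut of size 5: {Well→M1, Well→M2, Well→P4, Well→P5, Well→Ref}.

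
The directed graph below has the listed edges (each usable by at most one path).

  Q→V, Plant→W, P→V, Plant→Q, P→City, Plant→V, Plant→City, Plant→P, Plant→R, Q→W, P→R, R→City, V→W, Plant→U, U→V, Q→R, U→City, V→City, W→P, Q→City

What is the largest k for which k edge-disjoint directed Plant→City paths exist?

6

Assign every edge capacity 1; by Menger, the answer equals the max flow.
Path Plant→City (+1); total 1.
Path Plant→P→City (+1); total 2.
Path Plant→Q→City (+1); total 3.
Path Plant→R→City (+1); total 4.
Path Plant→U→City (+1); total 5.
Path Plant→V→City (+1); total 6.
No residual Plant→City path; max flow = 6.
Certifying cut of size 6: {P→City, Plant→City, Plant→Q, Plant→U, R→City, V→City}.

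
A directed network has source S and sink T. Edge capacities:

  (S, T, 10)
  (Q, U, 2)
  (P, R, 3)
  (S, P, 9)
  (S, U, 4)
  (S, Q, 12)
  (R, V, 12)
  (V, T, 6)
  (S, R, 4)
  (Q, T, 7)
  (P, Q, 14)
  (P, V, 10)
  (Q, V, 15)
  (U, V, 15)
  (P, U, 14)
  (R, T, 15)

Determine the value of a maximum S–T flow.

30

Augment S→T: bottleneck 10, flow now 10.
Augment S→Q→T: bottleneck 7, flow now 17.
Augment S→R→T: bottleneck 4, flow now 21.
Augment S→P→R→T: bottleneck 3, flow now 24.
Augment S→P→V→T: bottleneck 6, flow now 30.
No augmenting path remains; maximum flow = 30.
In the residual graph, reachable from S: {S, P, Q, U, V}.
Min-cut edges: S→R (4), S→T (10), P→R (3), Q→T (7), V→T (6); capacity 4 + 10 + 3 + 7 + 6 = 30.
This cut is saturated, so no flow can exceed 30.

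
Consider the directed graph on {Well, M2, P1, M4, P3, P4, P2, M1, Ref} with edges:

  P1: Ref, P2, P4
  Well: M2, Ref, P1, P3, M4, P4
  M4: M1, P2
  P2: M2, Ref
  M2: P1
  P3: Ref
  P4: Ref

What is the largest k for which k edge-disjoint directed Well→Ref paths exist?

5

Assign every edge capacity 1; by Menger, the answer equals the max flow.
Path Well→Ref (+1); total 1.
Path Well→P1→Ref (+1); total 2.
Path Well→P3→Ref (+1); total 3.
Path Well→P4→Ref (+1); total 4.
Path Well→M4→P2→Ref (+1); total 5.
No residual Well→Ref path; max flow = 5.
Certifying cut of size 5: {P1→Ref, P2→Ref, P4→Ref, Well→P3, Well→Ref}.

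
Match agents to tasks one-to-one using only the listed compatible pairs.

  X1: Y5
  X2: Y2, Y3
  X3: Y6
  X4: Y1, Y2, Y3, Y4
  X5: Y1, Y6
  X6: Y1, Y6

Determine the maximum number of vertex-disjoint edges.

Unit-capacity flow: source→left, listed edges, right→sink; max matching = max flow.
Augmenting path X1→Y5 (+1); matched 1.
Augmenting path X2→Y2 (+1); matched 2.
Augmenting path X3→Y6 (+1); matched 3.
Augmenting path X4→Y1 (+1); matched 4.
Augmenting path X5→Y1→X4→Y3 (+1); matched 5.
No augmenting path remains; maximum matching = 5.
König certificate: {X1, X2, X4, Y1, Y6} is a vertex cover of size 5 (every listed pair touches it), so no matching can be larger.

5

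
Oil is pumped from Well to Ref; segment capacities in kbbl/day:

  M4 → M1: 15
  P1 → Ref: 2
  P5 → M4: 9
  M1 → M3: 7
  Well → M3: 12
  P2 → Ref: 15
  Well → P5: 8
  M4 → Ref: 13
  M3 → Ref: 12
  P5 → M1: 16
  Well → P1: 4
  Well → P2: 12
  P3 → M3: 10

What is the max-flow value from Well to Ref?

34

Augment Well→P1→Ref: bottleneck 2, flow now 2.
Augment Well→P2→Ref: bottleneck 12, flow now 14.
Augment Well→M3→Ref: bottleneck 12, flow now 26.
Augment Well→P5→M4→Ref: bottleneck 8, flow now 34.
No augmenting path remains; maximum flow = 34.
In the residual graph, reachable from Well: {Well, P1}.
Min-cut edges: Well→P5 (8), Well→P2 (12), Well→M3 (12), P1→Ref (2); capacity 8 + 12 + 12 + 2 = 34.
This cut is saturated, so no flow can exceed 34.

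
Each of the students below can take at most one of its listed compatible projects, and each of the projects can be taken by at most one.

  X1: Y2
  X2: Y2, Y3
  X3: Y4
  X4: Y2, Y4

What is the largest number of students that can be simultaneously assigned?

Unit-capacity flow: source→left, listed edges, right→sink; max matching = max flow.
Augmenting path X1→Y2 (+1); matched 1.
Augmenting path X2→Y3 (+1); matched 2.
Augmenting path X3→Y4 (+1); matched 3.
No augmenting path remains; maximum matching = 3.
König certificate: {X2, Y2, Y4} is a vertex cover of size 3 (every listed pair touches it), so no matching can be larger.

3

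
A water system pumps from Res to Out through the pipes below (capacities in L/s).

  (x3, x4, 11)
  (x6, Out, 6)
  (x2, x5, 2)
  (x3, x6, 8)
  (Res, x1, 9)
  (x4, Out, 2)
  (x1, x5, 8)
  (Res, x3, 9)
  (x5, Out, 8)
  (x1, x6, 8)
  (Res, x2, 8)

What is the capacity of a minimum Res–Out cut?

Augment Res→x1→x5→Out: bottleneck 8, flow now 8.
Augment Res→x1→x6→Out: bottleneck 1, flow now 9.
Augment Res→x3→x4→Out: bottleneck 2, flow now 11.
Augment Res→x3→x6→Out: bottleneck 5, flow now 16.
No augmenting path remains; maximum flow = 16.
By max-flow min-cut, the minimum cut capacity equals the max flow.
In the residual graph, reachable from Res: {Res, x1, x2, x3, x4, x5, x6}.
Min-cut edges: x4→Out (2), x5→Out (8), x6→Out (6); capacity 2 + 8 + 6 = 16.

16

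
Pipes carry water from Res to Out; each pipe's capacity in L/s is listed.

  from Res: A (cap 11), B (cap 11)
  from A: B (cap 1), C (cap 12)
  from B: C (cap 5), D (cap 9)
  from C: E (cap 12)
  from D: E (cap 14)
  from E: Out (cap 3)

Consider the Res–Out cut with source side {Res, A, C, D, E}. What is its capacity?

15

Edges leaving {Res, A, C, D, E}: Res→B (11), A→B (1), E→Out (3).
Cut capacity = 11 + 1 + 3 = 15.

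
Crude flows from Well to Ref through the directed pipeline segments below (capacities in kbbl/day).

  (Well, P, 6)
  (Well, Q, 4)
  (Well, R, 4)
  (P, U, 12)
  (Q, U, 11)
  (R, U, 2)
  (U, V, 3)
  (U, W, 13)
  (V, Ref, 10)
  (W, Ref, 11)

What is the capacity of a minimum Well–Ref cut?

12

Augment Well→P→U→V→Ref: bottleneck 3, flow now 3.
Augment Well→P→U→W→Ref: bottleneck 3, flow now 6.
Augment Well→Q→U→W→Ref: bottleneck 4, flow now 10.
Augment Well→R→U→W→Ref: bottleneck 2, flow now 12.
No augmenting path remains; maximum flow = 12.
By max-flow min-cut, the minimum cut capacity equals the max flow.
In the residual graph, reachable from Well: {Well, R}.
Min-cut edges: Well→P (6), Well→Q (4), R→U (2); capacity 6 + 4 + 2 = 12.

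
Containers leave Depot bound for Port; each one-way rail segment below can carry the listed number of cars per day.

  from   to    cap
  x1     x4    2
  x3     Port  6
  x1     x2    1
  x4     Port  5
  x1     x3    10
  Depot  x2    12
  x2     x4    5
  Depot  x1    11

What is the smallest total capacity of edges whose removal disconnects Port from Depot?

Augment Depot→x1→x3→Port: bottleneck 6, flow now 6.
Augment Depot→x1→x4→Port: bottleneck 2, flow now 8.
Augment Depot→x2→x4→Port: bottleneck 3, flow now 11.
No augmenting path remains; maximum flow = 11.
By max-flow min-cut, the minimum cut capacity equals the max flow.
In the residual graph, reachable from Depot: {Depot, x1, x2, x3, x4}.
Min-cut edges: x3→Port (6), x4→Port (5); capacity 6 + 5 = 11.

11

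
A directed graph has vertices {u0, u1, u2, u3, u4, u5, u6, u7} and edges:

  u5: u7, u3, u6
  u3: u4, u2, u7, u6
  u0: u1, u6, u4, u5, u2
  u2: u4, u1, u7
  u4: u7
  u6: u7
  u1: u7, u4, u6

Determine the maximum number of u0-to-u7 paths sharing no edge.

Assign every edge capacity 1; by Menger, the answer equals the max flow.
Path u0→u1→u7 (+1); total 1.
Path u0→u2→u7 (+1); total 2.
Path u0→u4→u7 (+1); total 3.
Path u0→u5→u7 (+1); total 4.
Path u0→u6→u7 (+1); total 5.
No residual u0→u7 path; max flow = 5.
Certifying cut of size 5: {u0→u1, u0→u2, u0→u4, u0→u5, u0→u6}.

5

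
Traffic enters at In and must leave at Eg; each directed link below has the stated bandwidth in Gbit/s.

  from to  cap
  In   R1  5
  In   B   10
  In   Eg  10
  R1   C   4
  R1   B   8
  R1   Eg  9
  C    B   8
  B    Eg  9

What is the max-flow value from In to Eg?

Augment In→Eg: bottleneck 10, flow now 10.
Augment In→R1→Eg: bottleneck 5, flow now 15.
Augment In→B→Eg: bottleneck 9, flow now 24.
No augmenting path remains; maximum flow = 24.
In the residual graph, reachable from In: {In, B}.
Min-cut edges: In→R1 (5), In→Eg (10), B→Eg (9); capacity 5 + 10 + 9 = 24.
This cut is saturated, so no flow can exceed 24.

24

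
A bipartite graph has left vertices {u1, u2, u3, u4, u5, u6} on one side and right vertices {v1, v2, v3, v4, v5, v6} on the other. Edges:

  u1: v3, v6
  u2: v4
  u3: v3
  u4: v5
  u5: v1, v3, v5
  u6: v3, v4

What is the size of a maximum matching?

5

Unit-capacity flow: source→left, listed edges, right→sink; max matching = max flow.
Augmenting path u1→v3 (+1); matched 1.
Augmenting path u2→v4 (+1); matched 2.
Augmenting path u4→v5 (+1); matched 3.
Augmenting path u5→v1 (+1); matched 4.
Augmenting path u3→v3→u1→v6 (+1); matched 5.
No augmenting path remains; maximum matching = 5.
König certificate: {u1, u4, u5, v3, v4} is a vertex cover of size 5 (every listed pair touches it), so no matching can be larger.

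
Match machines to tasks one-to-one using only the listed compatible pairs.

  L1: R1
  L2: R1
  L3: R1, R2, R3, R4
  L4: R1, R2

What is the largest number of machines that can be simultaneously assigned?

Unit-capacity flow: source→left, listed edges, right→sink; max matching = max flow.
Augmenting path L1→R1 (+1); matched 1.
Augmenting path L3→R2 (+1); matched 2.
Augmenting path L4→R2→L3→R3 (+1); matched 3.
No augmenting path remains; maximum matching = 3.
König certificate: {L3, L4, R1} is a vertex cover of size 3 (every listed pair touches it), so no matching can be larger.

3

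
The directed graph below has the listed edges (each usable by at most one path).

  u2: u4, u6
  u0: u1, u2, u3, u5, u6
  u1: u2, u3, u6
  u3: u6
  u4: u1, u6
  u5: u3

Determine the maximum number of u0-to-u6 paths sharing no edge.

Assign every edge capacity 1; by Menger, the answer equals the max flow.
Path u0→u6 (+1); total 1.
Path u0→u1→u6 (+1); total 2.
Path u0→u2→u6 (+1); total 3.
Path u0→u3→u6 (+1); total 4.
No residual u0→u6 path; max flow = 4.
Certifying cut of size 4: {u0→u1, u0→u2, u0→u6, u3→u6}.

4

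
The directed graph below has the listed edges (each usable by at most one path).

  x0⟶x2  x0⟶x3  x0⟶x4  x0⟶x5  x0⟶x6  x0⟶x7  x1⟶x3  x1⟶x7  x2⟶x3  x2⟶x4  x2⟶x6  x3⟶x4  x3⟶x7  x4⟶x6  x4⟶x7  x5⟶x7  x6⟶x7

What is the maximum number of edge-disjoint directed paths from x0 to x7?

Assign every edge capacity 1; by Menger, the answer equals the max flow.
Path x0→x7 (+1); total 1.
Path x0→x3→x7 (+1); total 2.
Path x0→x4→x7 (+1); total 3.
Path x0→x5→x7 (+1); total 4.
Path x0→x6→x7 (+1); total 5.
No residual x0→x7 path; max flow = 5.
Certifying cut of size 5: {x0→x5, x0→x7, x3→x7, x4→x7, x6→x7}.

5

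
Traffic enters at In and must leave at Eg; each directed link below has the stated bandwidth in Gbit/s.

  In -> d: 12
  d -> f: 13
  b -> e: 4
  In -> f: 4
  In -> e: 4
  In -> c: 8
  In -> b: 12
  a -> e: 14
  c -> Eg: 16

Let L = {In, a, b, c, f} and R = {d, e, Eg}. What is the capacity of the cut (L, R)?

Edges leaving {In, a, b, c, f}: In→d (12), In→e (4), a→e (14), b→e (4), c→Eg (16).
Cut capacity = 12 + 4 + 14 + 4 + 16 = 50.

50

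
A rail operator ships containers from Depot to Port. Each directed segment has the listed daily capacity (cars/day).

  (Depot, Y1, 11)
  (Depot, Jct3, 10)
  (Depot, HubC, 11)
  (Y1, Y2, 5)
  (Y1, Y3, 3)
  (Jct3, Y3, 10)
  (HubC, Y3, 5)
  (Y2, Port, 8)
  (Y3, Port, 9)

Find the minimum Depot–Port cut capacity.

14

Augment Depot→Y1→Y2→Port: bottleneck 5, flow now 5.
Augment Depot→Y1→Y3→Port: bottleneck 3, flow now 8.
Augment Depot→Jct3→Y3→Port: bottleneck 6, flow now 14.
No augmenting path remains; maximum flow = 14.
By max-flow min-cut, the minimum cut capacity equals the max flow.
In the residual graph, reachable from Depot: {Depot, Y1, Jct3, HubC, Y3}.
Min-cut edges: Y1→Y2 (5), Y3→Port (9); capacity 5 + 9 = 14.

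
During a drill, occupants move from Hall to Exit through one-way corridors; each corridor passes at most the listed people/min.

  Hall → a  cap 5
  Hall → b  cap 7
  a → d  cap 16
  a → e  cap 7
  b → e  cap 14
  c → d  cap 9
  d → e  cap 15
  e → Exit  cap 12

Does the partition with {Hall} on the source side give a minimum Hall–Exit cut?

Yes — it is a minimum cut (capacity 12).

Given cut capacity: 5 + 7 = 12.
Augment Hall→a→e→Exit: bottleneck 5, flow now 5.
Augment Hall→b→e→Exit: bottleneck 7, flow now 12.
No augmenting path remains; maximum flow = 12.
Cut capacity 12 equals the max flow, so it is a minimum cut.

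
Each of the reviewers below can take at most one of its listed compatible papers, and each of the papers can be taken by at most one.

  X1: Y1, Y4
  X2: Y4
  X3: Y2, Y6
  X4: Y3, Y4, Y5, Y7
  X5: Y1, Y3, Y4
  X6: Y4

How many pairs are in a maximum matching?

Unit-capacity flow: source→left, listed edges, right→sink; max matching = max flow.
Augmenting path X1→Y1 (+1); matched 1.
Augmenting path X2→Y4 (+1); matched 2.
Augmenting path X3→Y2 (+1); matched 3.
Augmenting path X4→Y3 (+1); matched 4.
Augmenting path X5→Y3→X4→Y5 (+1); matched 5.
No augmenting path remains; maximum matching = 5.
König certificate: {X1, X3, X4, X5, Y4} is a vertex cover of size 5 (every listed pair touches it), so no matching can be larger.

5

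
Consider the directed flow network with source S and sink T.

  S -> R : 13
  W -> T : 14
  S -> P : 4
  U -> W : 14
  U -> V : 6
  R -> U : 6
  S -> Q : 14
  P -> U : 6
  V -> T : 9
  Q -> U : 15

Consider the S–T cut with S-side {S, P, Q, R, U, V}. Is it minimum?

Given cut capacity: 14 + 9 = 23.
Augment S→P→U→V→T: bottleneck 4, flow now 4.
Augment S→Q→U→V→T: bottleneck 2, flow now 6.
Augment S→Q→U→W→T: bottleneck 12, flow now 18.
Augment S→R→U→W→T: bottleneck 2, flow now 20.
No augmenting path remains; maximum flow = 20.
In the residual graph, reachable from S: {S, P, Q, R, U}.
Min-cut edges: U→V (6), U→W (14); capacity 6 + 14 = 20.
Cut capacity 23 exceeds the max flow 20, so it is not minimum.

No — its capacity is 23, but the minimum cut has capacity 20.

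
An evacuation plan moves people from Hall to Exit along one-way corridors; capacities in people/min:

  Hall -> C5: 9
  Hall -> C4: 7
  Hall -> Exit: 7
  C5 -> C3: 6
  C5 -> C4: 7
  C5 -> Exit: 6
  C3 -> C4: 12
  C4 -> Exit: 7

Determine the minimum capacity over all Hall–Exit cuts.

Augment Hall→Exit: bottleneck 7, flow now 7.
Augment Hall→C5→Exit: bottleneck 6, flow now 13.
Augment Hall→C4→Exit: bottleneck 7, flow now 20.
No augmenting path remains; maximum flow = 20.
By max-flow min-cut, the minimum cut capacity equals the max flow.
In the residual graph, reachable from Hall: {Hall, C5, C3, C4}.
Min-cut edges: Hall→Exit (7), C5→Exit (6), C4→Exit (7); capacity 7 + 6 + 7 = 20.

20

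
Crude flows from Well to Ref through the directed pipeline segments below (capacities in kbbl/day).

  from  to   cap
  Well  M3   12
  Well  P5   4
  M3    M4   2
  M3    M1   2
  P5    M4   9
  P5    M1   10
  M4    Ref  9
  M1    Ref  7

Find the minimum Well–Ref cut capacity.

8

Augment Well→M3→M4→Ref: bottleneck 2, flow now 2.
Augment Well→M3→M1→Ref: bottleneck 2, flow now 4.
Augment Well→P5→M4→Ref: bottleneck 4, flow now 8.
No augmenting path remains; maximum flow = 8.
By max-flow min-cut, the minimum cut capacity equals the max flow.
In the residual graph, reachable from Well: {Well, M3}.
Min-cut edges: Well→P5 (4), M3→M4 (2), M3→M1 (2); capacity 4 + 2 + 2 = 8.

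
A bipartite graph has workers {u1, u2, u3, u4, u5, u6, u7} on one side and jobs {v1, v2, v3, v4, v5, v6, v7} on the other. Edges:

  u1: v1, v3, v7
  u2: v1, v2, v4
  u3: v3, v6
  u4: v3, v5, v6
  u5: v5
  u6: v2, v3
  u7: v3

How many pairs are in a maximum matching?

Unit-capacity flow: source→left, listed edges, right→sink; max matching = max flow.
Augmenting path u1→v1 (+1); matched 1.
Augmenting path u2→v2 (+1); matched 2.
Augmenting path u3→v3 (+1); matched 3.
Augmenting path u4→v5 (+1); matched 4.
Augmenting path u5→v5→u4→v6 (+1); matched 5.
Augmenting path u6→v2→u2→v4 (+1); matched 6.
No augmenting path remains; maximum matching = 6.
König certificate: {u1, u2, u6, v3, v5, v6} is a vertex cover of size 6 (every listed pair touches it), so no matching can be larger.

6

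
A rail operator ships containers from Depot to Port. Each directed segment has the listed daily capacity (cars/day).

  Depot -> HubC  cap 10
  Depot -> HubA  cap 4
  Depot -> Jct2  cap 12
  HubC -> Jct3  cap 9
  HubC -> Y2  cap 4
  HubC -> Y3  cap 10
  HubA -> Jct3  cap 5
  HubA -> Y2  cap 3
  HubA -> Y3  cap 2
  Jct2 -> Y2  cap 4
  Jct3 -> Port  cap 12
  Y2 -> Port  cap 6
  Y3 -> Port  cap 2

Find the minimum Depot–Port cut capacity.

18

Augment Depot→HubC→Jct3→Port: bottleneck 9, flow now 9.
Augment Depot→HubC→Y2→Port: bottleneck 1, flow now 10.
Augment Depot→HubA→Jct3→Port: bottleneck 3, flow now 13.
Augment Depot→HubA→Y2→Port: bottleneck 1, flow now 14.
Augment Depot→Jct2→Y2→Port: bottleneck 4, flow now 18.
No augmenting path remains; maximum flow = 18.
By max-flow min-cut, the minimum cut capacity equals the max flow.
In the residual graph, reachable from Depot: {Depot, Jct2}.
Min-cut edges: Depot→HubC (10), Depot→HubA (4), Jct2→Y2 (4); capacity 10 + 4 + 4 = 18.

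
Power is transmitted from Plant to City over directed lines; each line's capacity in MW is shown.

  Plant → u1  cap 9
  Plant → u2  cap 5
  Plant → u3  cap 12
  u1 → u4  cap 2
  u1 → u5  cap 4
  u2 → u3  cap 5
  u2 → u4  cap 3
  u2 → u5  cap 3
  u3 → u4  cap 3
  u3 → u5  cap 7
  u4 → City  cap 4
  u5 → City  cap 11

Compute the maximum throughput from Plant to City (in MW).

Augment Plant→u1→u4→City: bottleneck 2, flow now 2.
Augment Plant→u1→u5→City: bottleneck 4, flow now 6.
Augment Plant→u2→u4→City: bottleneck 2, flow now 8.
Augment Plant→u2→u5→City: bottleneck 3, flow now 11.
Augment Plant→u3→u5→City: bottleneck 4, flow now 15.
No augmenting path remains; maximum flow = 15.
In the residual graph, reachable from Plant: {Plant, u1, u2, u3, u4, u5}.
Min-cut edges: u4→City (4), u5→City (11); capacity 4 + 11 = 15.
This cut is saturated, so no flow can exceed 15.

15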